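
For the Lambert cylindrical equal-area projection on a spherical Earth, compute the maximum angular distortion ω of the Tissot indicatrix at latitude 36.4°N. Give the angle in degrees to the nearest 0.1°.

The Lambert cylindrical equal-area projection is the cylindrical equal-area projection with its standard parallel at the equator (φ₀ = 0). For cylindrical equal-area with standard parallel φ₀, h = cos φ / cos φ₀ and k = cos φ₀ / cos φ, so h·k = 1.
At 36.4°: h = 0.8049, k = 1.242; principal scales a = 1.242, b = 0.8049.
sin(ω/2) = (a − b)/(a + b) = 0.4375/2.047 = 0.2137, so ω = 2 arcsin(0.2137) ≈ 24.7°.

24.7°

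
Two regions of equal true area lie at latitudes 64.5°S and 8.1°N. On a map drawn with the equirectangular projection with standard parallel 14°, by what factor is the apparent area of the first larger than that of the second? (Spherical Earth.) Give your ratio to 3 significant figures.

2.30

In the equirectangular projection with standard parallel φ₀ = 14° (x = Rλ cos φ₀, y = Rφ), meridians are true-scale (h = 1) and the parallel scale is k = cos φ₀ / cos φ.
Areal scale at 64.5°: h·k = 1.000 × 2.254 = 2.254.
Areal scale at 8.1°: h·k = 1.000 × 0.9801 = 0.9801.
Ratio = 2.254/0.9801 ≈ 2.30.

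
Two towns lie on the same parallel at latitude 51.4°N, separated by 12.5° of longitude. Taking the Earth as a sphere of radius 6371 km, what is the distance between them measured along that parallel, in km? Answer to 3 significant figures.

867 km

Arc length along a parallel = R cos φ · Δλ (with Δλ in radians).
= 6371 × cos 51.4° × (12.5° × π/180) = 6371 × 0.6239 × 0.2182 ≈ 867 km.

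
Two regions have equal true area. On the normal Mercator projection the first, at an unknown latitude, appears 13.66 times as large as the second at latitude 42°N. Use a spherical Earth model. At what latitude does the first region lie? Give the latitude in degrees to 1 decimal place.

On Mercator, (apparent₁)/(apparent₂) = sec²φ₁ / sec²φ₂ when true areas are equal.
cos²φ₂ / cos²φ₁ = 13.66  ⇒  cos φ₁ = cos 42° / √13.66 = 0.7431/3.696 = 0.2011.
φ₁ = arccos(0.2011) ≈ 78.4°.

78.4°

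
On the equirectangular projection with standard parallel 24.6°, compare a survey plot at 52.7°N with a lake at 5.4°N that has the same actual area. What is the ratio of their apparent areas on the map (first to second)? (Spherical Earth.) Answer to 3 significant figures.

In the equirectangular projection with standard parallel φ₀ = 24.6° (x = Rλ cos φ₀, y = Rφ), meridians are true-scale (h = 1) and the parallel scale is k = cos φ₀ / cos φ.
Areal scale at 52.7°: h·k = 1.000 × 1.500 = 1.500.
Areal scale at 5.4°: h·k = 1.000 × 0.9133 = 0.9133.
Ratio = 1.500/0.9133 ≈ 1.64.

1.64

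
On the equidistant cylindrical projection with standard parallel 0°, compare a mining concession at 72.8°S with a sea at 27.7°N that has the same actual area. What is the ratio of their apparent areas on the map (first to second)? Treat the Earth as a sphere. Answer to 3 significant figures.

Plate carrée maps x = Rλ, y = Rφ. The meridian scale is h = 1 and the parallel scale is k = 1/cos φ = sec φ.
Areal scale at 72.8°: h·k = 1.000 × 3.382 = 3.382.
Areal scale at 27.7°: h·k = 1.000 × 1.129 = 1.129.
Ratio = 3.382/1.129 ≈ 2.99.

2.99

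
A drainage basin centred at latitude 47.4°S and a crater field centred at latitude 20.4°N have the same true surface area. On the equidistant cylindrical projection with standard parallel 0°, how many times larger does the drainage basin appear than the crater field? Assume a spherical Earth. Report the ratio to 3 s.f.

For the equirectangular projection with φ₀ = 0 (plate carrée), h = 1 along meridians and k = sec φ along parallels.
Areal scale at 47.4°: h·k = 1.000 × 1.477 = 1.477.
Areal scale at 20.4°: h·k = 1.000 × 1.067 = 1.067.
Ratio = 1.477/1.067 ≈ 1.38.

1.38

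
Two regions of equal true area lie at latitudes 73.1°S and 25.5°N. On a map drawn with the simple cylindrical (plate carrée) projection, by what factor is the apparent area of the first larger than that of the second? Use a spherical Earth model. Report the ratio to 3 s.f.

3.10

Plate carrée maps x = Rλ, y = Rφ. The meridian scale is h = 1 and the parallel scale is k = 1/cos φ = sec φ.
Areal scale at 73.1°: h·k = 1.000 × 3.440 = 3.440.
Areal scale at 25.5°: h·k = 1.000 × 1.108 = 1.108.
Ratio = 3.440/1.108 ≈ 3.10.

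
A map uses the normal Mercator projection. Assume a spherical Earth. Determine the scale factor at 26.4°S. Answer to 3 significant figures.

For Mercator, h = k = sec φ (a conformal cylindrical projection has a single point scale, 1/cos φ).
k = 1/cos 26.4° = 1/0.8957 = 1.116.

1.12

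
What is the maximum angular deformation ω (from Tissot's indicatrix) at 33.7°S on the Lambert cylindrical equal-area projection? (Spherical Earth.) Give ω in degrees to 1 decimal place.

21.0°

The Lambert cylindrical equal-area projection is the cylindrical equal-area projection with its standard parallel at the equator (φ₀ = 0). For cylindrical equal-area with standard parallel φ₀, h = cos φ / cos φ₀ and k = cos φ₀ / cos φ, so h·k = 1.
At 33.7°: h = 0.8320, k = 1.202; principal scales a = 1.202, b = 0.8320.
sin(ω/2) = (a − b)/(a + b) = 0.3700/2.034 = 0.1819, so ω = 2 arcsin(0.1819) ≈ 21.0°.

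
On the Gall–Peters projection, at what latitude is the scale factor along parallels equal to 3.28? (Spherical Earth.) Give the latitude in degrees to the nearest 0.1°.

77.6°

The Gall–Peters projection is cylindrical equal-area with φ₀ = 45°. Cylindrical equal-area (φ₀ = 45°): h = cos φ / cos 45° along meridians, k = cos 45° / cos φ along parallels; h·k = 1.
k = cos φ₀ / cos φ = 3.28  ⇒  cos φ = cos 45° / 3.28 = 0.2156.
φ = arccos(0.2156) ≈ 77.6°.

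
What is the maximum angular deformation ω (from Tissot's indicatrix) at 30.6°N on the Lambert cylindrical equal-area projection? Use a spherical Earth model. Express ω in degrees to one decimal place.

The Lambert cylindrical equal-area projection is the cylindrical equal-area projection with its standard parallel at the equator (φ₀ = 0). For cylindrical equal-area with standard parallel φ₀, h = cos φ / cos φ₀ and k = cos φ₀ / cos φ, so h·k = 1.
At 30.6°: h = 0.8607, k = 1.162; principal scales a = 1.162, b = 0.8607.
sin(ω/2) = (a − b)/(a + b) = 0.3010/2.023 = 0.1488, so ω = 2 arcsin(0.1488) ≈ 17.1°.

17.1°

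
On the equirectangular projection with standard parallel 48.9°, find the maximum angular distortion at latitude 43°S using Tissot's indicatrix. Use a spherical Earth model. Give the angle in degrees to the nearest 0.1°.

The equidistant cylindrical projection with φ₀ = 48.9° has h = 1 (meridians true) and k = cos φ₀ / cos φ along parallels.
At 43°: h = 1.000, k = 0.8988; principal scales a = 1.000, b = 0.8988.
sin(ω/2) = (a − b)/(a + b) = 0.1012/1.899 = 0.05327, so ω = 2 arcsin(0.05327) ≈ 6.1°.

6.1°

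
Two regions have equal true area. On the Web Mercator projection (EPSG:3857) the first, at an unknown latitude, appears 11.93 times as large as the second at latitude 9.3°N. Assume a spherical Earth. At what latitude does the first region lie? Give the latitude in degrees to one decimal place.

73.4°

On Mercator, (apparent₁)/(apparent₂) = sec²φ₁ / sec²φ₂ when true areas are equal.
cos²φ₂ / cos²φ₁ = 11.93  ⇒  cos φ₁ = cos 9.3° / √11.93 = 0.9869/3.454 = 0.2857.
φ₁ = arccos(0.2857) ≈ 73.4°.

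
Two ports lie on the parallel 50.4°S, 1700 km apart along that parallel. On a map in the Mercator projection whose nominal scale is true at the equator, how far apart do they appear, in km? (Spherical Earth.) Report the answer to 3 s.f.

2670 km

Mercator is conformal, so the point scale is isotropic: h = k = sec φ = 1/cos φ.
Along the parallel, k = sec 50.4° = 1/0.6374 = 1.569.
Map distance = 1700 × 1.569 ≈ 2670 km.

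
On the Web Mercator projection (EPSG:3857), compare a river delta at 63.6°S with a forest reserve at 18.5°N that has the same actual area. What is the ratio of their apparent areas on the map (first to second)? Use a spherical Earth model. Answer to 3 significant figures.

4.55

Mercator is conformal with k = sec φ, so areal scale = k² = sec²φ.
At 63.6°: sec²(63.6°) = 1/0.4446² = 5.058.
At 18.5°: sec²(18.5°) = 1/0.9483² = 1.112.
Ratio = 5.058/1.112 = cos²(18.5°)/cos²(63.6°) ≈ 4.55.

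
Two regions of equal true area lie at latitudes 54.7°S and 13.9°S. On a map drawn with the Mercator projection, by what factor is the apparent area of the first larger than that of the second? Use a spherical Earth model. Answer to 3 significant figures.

2.82

Mercator areal scale is sec²φ.
At 54.7°: sec²(54.7°) = 1/0.5779² = 2.995.
At 13.9°: sec²(13.9°) = 1/0.9707² = 1.061.
Ratio = 2.995/1.061 = cos²(13.9°)/cos²(54.7°) ≈ 2.82.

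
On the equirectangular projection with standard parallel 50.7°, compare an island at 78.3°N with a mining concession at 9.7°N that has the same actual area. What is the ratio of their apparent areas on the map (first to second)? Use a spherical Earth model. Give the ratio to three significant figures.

The equidistant cylindrical projection with φ₀ = 50.7° has h = 1 (meridians true) and k = cos φ₀ / cos φ along parallels.
Areal scale at 78.3°: h·k = 1.000 × 3.123 = 3.123.
Areal scale at 9.7°: h·k = 1.000 × 0.6426 = 0.6426.
Ratio = 3.123/0.6426 ≈ 4.86.

4.86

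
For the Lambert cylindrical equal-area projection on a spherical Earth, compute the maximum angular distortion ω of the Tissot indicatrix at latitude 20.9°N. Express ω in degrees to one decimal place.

7.8°

The Lambert cylindrical equal-area projection is the cylindrical equal-area projection with its standard parallel at the equator (φ₀ = 0). For cylindrical equal-area with standard parallel φ₀, h = cos φ / cos φ₀ and k = cos φ₀ / cos φ, so h·k = 1.
At 20.9°: h = 0.9342, k = 1.070; principal scales a = 1.070, b = 0.9342.
sin(ω/2) = (a − b)/(a + b) = 0.1362/2.005 = 0.06796, so ω = 2 arcsin(0.06796) ≈ 7.8°.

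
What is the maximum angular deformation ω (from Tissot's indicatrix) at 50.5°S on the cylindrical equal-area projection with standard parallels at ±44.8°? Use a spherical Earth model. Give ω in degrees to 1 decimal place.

Cylindrical equal-area (φ₀ = 44.8°): h = cos φ / cos 44.8° along meridians, k = cos 44.8° / cos φ along parallels; h·k = 1.
At 50.5°: h = 0.8964, k = 1.116; principal scales a = 1.116, b = 0.8964.
sin(ω/2) = (a − b)/(a + b) = 0.2191/2.012 = 0.1089, so ω = 2 arcsin(0.1089) ≈ 12.5°.

12.5°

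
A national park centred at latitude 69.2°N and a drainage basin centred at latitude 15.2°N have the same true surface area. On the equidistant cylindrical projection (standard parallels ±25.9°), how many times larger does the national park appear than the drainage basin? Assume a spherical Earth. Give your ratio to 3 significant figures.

2.72

With standard parallel φ₀ = 25.9°, the equirectangular projection gives x = Rλ cos φ₀, y = Rφ, so h = 1 and k = cos 25.9° / cos φ.
Areal scale at 69.2°: h·k = 1.000 × 2.533 = 2.533.
Areal scale at 15.2°: h·k = 1.000 × 0.9322 = 0.9322.
Ratio = 2.533/0.9322 ≈ 2.72.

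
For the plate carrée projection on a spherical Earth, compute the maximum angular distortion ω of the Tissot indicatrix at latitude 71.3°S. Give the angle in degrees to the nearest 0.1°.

61.9°

For the equirectangular projection with φ₀ = 0 (plate carrée), h = 1 along meridians and k = sec φ along parallels.
At 71.3°: h = 1.000, k = 3.119; principal scales a = 3.119, b = 1.000.
sin(ω/2) = (a − b)/(a + b) = 2.119/4.119 = 0.5144, so ω = 2 arcsin(0.5144) ≈ 61.9°.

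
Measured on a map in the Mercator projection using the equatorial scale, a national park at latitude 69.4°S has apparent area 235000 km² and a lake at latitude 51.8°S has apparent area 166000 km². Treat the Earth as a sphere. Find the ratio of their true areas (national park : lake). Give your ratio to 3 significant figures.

0.458

Since Mercator area scale is 1/cos²φ, the true area equals the apparent area multiplied by cos²φ.
True area of national park: 235000 × cos²(69.4°) = 235000 × 0.1238 = 29090 km².
True area of lake: 166000 × cos²(51.8°) = 166000 × 0.3824 = 63480 km².
Ratio = 29090 / 63480 ≈ 0.458.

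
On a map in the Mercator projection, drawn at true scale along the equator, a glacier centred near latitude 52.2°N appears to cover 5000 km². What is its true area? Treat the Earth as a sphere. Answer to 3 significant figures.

1880 km²

For Mercator, h = k = sec φ (a conformal cylindrical projection has a single point scale, 1/cos φ).
Areal scale = k² = sec²φ = 1/cos²(52.2°) = 1/0.6129² = 2.662.
True area = apparent / (areal scale) = 5000 / 2.662 ≈ 1880 km².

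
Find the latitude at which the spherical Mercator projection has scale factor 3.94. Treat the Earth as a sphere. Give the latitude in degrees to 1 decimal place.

75.3°

Mercator scale is k = sec φ = 1/cos φ.
1/cos φ = 3.94  ⇒  cos φ = 0.2538  ⇒  φ = arccos(0.2538) ≈ 75.3°.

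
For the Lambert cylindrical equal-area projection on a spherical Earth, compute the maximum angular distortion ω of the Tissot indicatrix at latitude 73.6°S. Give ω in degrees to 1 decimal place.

The Lambert cylindrical equal-area projection is the cylindrical equal-area projection with its standard parallel at the equator (φ₀ = 0). For cylindrical equal-area with standard parallel φ₀, h = cos φ / cos φ₀ and k = cos φ₀ / cos φ, so h·k = 1.
At 73.6°: h = 0.2823, k = 3.542; principal scales a = 3.542, b = 0.2823.
sin(ω/2) = (a − b)/(a + b) = 3.259/3.824 = 0.8523, so ω = 2 arcsin(0.8523) ≈ 116.9°.

116.9°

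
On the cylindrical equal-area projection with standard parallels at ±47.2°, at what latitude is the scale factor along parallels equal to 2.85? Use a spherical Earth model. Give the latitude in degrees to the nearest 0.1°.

A cylindrical equal-area projection with standard parallel φ₀ has meridian scale h = cos φ / cos φ₀ and parallel scale k = cos φ₀ / cos φ (so areas are preserved, h·k = 1).
k = cos φ₀ / cos φ = 2.85  ⇒  cos φ = cos 47.2° / 2.85 = 0.2384.
φ = arccos(0.2384) ≈ 76.2°.

76.2°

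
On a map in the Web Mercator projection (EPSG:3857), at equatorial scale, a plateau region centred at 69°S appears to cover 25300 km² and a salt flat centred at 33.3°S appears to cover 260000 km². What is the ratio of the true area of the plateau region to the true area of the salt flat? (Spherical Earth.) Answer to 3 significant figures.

0.0179

Since Mercator area scale is 1/cos²φ, the true area equals the apparent area multiplied by cos²φ.
True area of plateau region: 25300 × cos²(69°) = 25300 × 0.1284 = 3249 km².
True area of salt flat: 260000 × cos²(33.3°) = 260000 × 0.6986 = 181600 km².
Ratio = 3249 / 181600 ≈ 0.0179.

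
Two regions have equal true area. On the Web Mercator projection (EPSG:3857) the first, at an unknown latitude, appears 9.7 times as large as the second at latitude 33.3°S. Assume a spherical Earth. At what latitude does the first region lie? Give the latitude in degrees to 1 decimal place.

Mercator areal scale is sec²φ, so apparent-area ratio = sec²φ₁ / sec²φ₂ = cos²φ₂ / cos²φ₁.
cos²φ₂ / cos²φ₁ = 9.7  ⇒  cos φ₁ = cos 33.3° / √9.7 = 0.8358/3.114 = 0.2684.
φ₁ = arccos(0.2684) ≈ 74.4°.

74.4°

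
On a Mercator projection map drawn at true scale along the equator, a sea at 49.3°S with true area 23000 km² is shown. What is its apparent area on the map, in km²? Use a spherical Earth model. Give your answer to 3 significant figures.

The Mercator projection is conformal; its linear scale factor is the same in every direction and equals sec φ = 1/cos φ.
Areal scale = k² = sec²φ = 1/cos²(49.3°) = 1/0.6521² = 2.352.
Apparent area = 23000 × 2.352 ≈ 54100 km².

54100 km²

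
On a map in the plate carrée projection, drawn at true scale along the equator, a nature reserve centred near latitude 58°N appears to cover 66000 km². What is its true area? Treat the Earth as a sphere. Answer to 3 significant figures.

35000 km²

For the equirectangular projection with φ₀ = 0 (plate carrée), h = 1 along meridians and k = sec φ along parallels.
Areal scale = h·k = 1 × sec φ; at 58°, h = 1.000, k = 1.887, so h·k = 1.887.
True area = apparent / (areal scale) = 66000 / 1.887 ≈ 35000 km².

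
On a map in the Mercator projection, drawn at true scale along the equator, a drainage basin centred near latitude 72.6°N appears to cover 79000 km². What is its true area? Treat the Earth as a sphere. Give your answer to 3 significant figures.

Mercator is conformal, so the point scale is isotropic: h = k = sec φ = 1/cos φ.
Areal scale = k² = sec²φ = 1/cos²(72.6°) = 1/0.2990² = 11.18.
True area = apparent / (areal scale) = 79000 / 11.18 ≈ 7060 km².

7060 km²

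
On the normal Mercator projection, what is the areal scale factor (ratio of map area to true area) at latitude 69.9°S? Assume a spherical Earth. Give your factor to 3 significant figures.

For Mercator, h = k = sec φ (a conformal cylindrical projection has a single point scale, 1/cos φ).
Areal scale = k² = sec²φ = 1/cos²(69.9°) = 1/0.3437² = 8.467.

8.47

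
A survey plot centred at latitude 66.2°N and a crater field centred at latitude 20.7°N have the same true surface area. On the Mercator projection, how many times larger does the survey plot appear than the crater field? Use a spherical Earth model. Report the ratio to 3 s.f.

Mercator is conformal with k = sec φ, so areal scale = k² = sec²φ.
At 66.2°: sec²(66.2°) = 1/0.4035² = 6.141.
At 20.7°: sec²(20.7°) = 1/0.9354² = 1.143.
Ratio = 6.141/1.143 = cos²(20.7°)/cos²(66.2°) ≈ 5.37.

5.37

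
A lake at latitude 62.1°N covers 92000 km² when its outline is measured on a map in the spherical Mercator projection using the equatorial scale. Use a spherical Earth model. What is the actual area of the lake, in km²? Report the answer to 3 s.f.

20100 km²

The Mercator projection is conformal; its linear scale factor is the same in every direction and equals sec φ = 1/cos φ.
Areal scale = k² = sec²φ = 1/cos²(62.1°) = 1/0.4679² = 4.567.
True area = apparent / (areal scale) = 92000 / 4.567 ≈ 20100 km².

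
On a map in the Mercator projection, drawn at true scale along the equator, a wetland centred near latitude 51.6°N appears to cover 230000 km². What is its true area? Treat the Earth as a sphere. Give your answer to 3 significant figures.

88700 km²

The Mercator projection is conformal; its linear scale factor is the same in every direction and equals sec φ = 1/cos φ.
Areal scale = k² = sec²φ = 1/cos²(51.6°) = 1/0.6211² = 2.592.
True area = apparent / (areal scale) = 230000 / 2.592 ≈ 88700 km².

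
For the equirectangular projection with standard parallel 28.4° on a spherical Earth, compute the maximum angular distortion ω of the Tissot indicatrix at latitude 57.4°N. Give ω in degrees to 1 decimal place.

In the equirectangular projection with standard parallel φ₀ = 28.4° (x = Rλ cos φ₀, y = Rφ), meridians are true-scale (h = 1) and the parallel scale is k = cos φ₀ / cos φ.
At 57.4°: h = 1.000, k = 1.633; principal scales a = 1.633, b = 1.000.
sin(ω/2) = (a − b)/(a + b) = 0.6327/2.633 = 0.2403, so ω = 2 arcsin(0.2403) ≈ 27.8°.

27.8°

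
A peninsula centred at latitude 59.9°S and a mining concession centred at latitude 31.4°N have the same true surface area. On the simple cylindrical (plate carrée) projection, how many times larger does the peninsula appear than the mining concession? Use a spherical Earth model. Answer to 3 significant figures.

1.70

In the plate carrée (x = Rλ, y = Rφ), meridians are true-scale (h = 1) and parallels are stretched by k = sec φ.
Areal scale at 59.9°: h·k = 1.000 × 1.994 = 1.994.
Areal scale at 31.4°: h·k = 1.000 × 1.172 = 1.172.
Ratio = 1.994/1.172 ≈ 1.70.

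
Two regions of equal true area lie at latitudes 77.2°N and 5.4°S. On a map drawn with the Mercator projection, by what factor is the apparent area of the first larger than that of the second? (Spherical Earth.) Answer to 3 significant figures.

20.2

Mercator is conformal with k = sec φ, so areal scale = k² = sec²φ.
At 77.2°: sec²(77.2°) = 1/0.2215² = 20.37.
At 5.4°: sec²(5.4°) = 1/0.9956² = 1.009.
Ratio = 20.37/1.009 = cos²(5.4°)/cos²(77.2°) ≈ 20.2.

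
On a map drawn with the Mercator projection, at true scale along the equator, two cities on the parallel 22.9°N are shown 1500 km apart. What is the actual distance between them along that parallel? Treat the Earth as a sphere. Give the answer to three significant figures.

1380 km

Mercator is conformal, so the point scale is isotropic: h = k = sec φ = 1/cos φ.
Along the parallel at 22.9°, map distances are exaggerated by k = sec 22.9° = 1.086.
True distance = 1500 / 1.086 = 1500 × cos 22.9° ≈ 1380 km.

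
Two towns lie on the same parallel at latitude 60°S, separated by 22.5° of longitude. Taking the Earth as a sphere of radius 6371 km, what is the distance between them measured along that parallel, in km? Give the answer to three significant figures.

1250 km

Arc length along a parallel = R cos φ · Δλ (with Δλ in radians).
= 6371 × cos 60° × (22.5° × π/180) = 6371 × 0.5000 × 0.3927 ≈ 1250 km.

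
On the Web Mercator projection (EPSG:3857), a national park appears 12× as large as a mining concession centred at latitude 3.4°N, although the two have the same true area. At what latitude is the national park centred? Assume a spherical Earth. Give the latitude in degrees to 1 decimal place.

73.3°

On Mercator, (apparent₁)/(apparent₂) = sec²φ₁ / sec²φ₂ when true areas are equal.
cos²φ₂ / cos²φ₁ = 12  ⇒  cos φ₁ = cos 3.4° / √12 = 0.9982/3.464 = 0.2882.
φ₁ = arccos(0.2882) ≈ 73.3°.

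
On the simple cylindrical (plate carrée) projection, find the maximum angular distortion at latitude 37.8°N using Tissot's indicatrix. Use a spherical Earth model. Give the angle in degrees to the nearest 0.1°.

In the plate carrée (x = Rλ, y = Rφ), meridians are true-scale (h = 1) and parallels are stretched by k = sec φ.
At 37.8°: h = 1.000, k = 1.266; principal scales a = 1.266, b = 1.000.
sin(ω/2) = (a − b)/(a + b) = 0.2656/2.266 = 0.1172, so ω = 2 arcsin(0.1172) ≈ 13.5°.

13.5°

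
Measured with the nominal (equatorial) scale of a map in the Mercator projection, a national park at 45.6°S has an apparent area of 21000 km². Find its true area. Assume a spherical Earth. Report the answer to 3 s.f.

Mercator is conformal, so the point scale is isotropic: h = k = sec φ = 1/cos φ.
Areal scale = k² = sec²φ = 1/cos²(45.6°) = 1/0.6997² = 2.043.
True area = apparent / (areal scale) = 21000 / 2.043 ≈ 10300 km².

10300 km²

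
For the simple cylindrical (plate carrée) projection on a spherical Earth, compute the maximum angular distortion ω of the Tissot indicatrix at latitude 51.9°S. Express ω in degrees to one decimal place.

27.4°

Plate carrée maps x = Rλ, y = Rφ. The meridian scale is h = 1 and the parallel scale is k = 1/cos φ = sec φ.
At 51.9°: h = 1.000, k = 1.621; principal scales a = 1.621, b = 1.000.
sin(ω/2) = (a − b)/(a + b) = 0.6207/2.621 = 0.2368, so ω = 2 arcsin(0.2368) ≈ 27.4°.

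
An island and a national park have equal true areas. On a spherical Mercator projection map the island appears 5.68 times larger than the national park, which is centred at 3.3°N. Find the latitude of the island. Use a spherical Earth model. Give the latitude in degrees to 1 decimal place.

65.2°

On Mercator, (apparent₁)/(apparent₂) = sec²φ₁ / sec²φ₂ when true areas are equal.
cos²φ₂ / cos²φ₁ = 5.68  ⇒  cos φ₁ = cos 3.3° / √5.68 = 0.9983/2.383 = 0.4189.
φ₁ = arccos(0.4189) ≈ 65.2°.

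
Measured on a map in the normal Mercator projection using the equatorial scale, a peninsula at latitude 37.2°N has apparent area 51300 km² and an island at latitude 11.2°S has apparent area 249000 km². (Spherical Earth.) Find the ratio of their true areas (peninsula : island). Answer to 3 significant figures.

0.136

Mercator's areal exaggeration is sec²φ; hence true area = (apparent area) · cos²φ.
True area of peninsula: 51300 × cos²(37.2°) = 51300 × 0.6345 = 32550 km².
True area of island: 249000 × cos²(11.2°) = 249000 × 0.9623 = 239600 km².
Ratio = 32550 / 239600 ≈ 0.136.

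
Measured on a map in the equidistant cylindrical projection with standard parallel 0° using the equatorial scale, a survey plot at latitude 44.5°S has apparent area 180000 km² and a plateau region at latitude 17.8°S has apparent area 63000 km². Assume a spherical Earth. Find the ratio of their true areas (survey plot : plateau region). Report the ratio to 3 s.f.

Plate carrée has h = 1 and k = sec φ, giving areal scale sec φ; true area = (apparent area) · cos φ.
True area of survey plot: 180000 × cos(44.5°) = 180000 × 0.7133 = 128400 km².
True area of plateau region: 63000 × cos(17.8°) = 63000 × 0.9521 = 59980 km².
Ratio = 128400 / 59980 ≈ 2.14.

2.14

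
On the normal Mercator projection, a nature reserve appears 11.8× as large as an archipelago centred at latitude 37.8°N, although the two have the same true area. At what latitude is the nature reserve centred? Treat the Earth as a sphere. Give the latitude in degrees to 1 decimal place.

On Mercator, (apparent₁)/(apparent₂) = sec²φ₁ / sec²φ₂ when true areas are equal.
cos²φ₂ / cos²φ₁ = 11.8  ⇒  cos φ₁ = cos 37.8° / √11.8 = 0.7902/3.435 = 0.2300.
φ₁ = arccos(0.2300) ≈ 76.7°.

76.7°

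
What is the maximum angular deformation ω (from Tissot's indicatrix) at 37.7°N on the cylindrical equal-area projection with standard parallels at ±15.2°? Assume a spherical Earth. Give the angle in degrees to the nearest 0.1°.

A cylindrical equal-area projection with standard parallel φ₀ has meridian scale h = cos φ / cos φ₀ and parallel scale k = cos φ₀ / cos φ (so areas are preserved, h·k = 1).
At 37.7°: h = 0.8199, k = 1.220; principal scales a = 1.220, b = 0.8199.
sin(ω/2) = (a − b)/(a + b) = 0.3997/2.040 = 0.1960, so ω = 2 arcsin(0.1960) ≈ 22.6°.

22.6°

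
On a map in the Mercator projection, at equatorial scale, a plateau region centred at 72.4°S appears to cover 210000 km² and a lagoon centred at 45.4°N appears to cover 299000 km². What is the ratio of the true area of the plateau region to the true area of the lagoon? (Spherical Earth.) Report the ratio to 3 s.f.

0.130

On Mercator the areal scale is sec²φ, so true area = apparent × cos²φ.
True area of plateau region: 210000 × cos²(72.4°) = 210000 × 0.09143 = 19200 km².
True area of lagoon: 299000 × cos²(45.4°) = 299000 × 0.4930 = 147400 km².
Ratio = 19200 / 147400 ≈ 0.130.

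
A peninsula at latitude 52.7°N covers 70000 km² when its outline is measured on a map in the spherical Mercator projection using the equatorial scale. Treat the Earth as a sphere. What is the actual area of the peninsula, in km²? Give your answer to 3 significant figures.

For Mercator, h = k = sec φ (a conformal cylindrical projection has a single point scale, 1/cos φ).
Areal scale = k² = sec²φ = 1/cos²(52.7°) = 1/0.6060² = 2.723.
True area = apparent / (areal scale) = 70000 / 2.723 ≈ 25700 km².

25700 km²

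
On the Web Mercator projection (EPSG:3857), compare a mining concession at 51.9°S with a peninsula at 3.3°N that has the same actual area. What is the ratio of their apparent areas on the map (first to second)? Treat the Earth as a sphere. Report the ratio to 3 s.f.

Mercator areal scale is sec²φ.
At 51.9°: sec²(51.9°) = 1/0.6170² = 2.627.
At 3.3°: sec²(3.3°) = 1/0.9983² = 1.003.
Ratio = 2.627/1.003 = cos²(3.3°)/cos²(51.9°) ≈ 2.62.

2.62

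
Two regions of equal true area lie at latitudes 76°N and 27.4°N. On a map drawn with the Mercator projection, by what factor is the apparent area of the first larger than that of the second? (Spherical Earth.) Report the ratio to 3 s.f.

Mercator is conformal with k = sec φ, so areal scale = k² = sec²φ.
At 76°: sec²(76°) = 1/0.2419² = 17.09.
At 27.4°: sec²(27.4°) = 1/0.8878² = 1.269.
Ratio = 17.09/1.269 = cos²(27.4°)/cos²(76°) ≈ 13.5.

13.5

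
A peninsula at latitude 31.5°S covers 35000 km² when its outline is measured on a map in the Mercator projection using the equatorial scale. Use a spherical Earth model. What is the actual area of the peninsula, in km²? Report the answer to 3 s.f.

The Mercator projection is conformal; its linear scale factor is the same in every direction and equals sec φ = 1/cos φ.
Areal scale = k² = sec²φ = 1/cos²(31.5°) = 1/0.8526² = 1.376.
True area = apparent / (areal scale) = 35000 / 1.376 ≈ 25400 km².

25400 km²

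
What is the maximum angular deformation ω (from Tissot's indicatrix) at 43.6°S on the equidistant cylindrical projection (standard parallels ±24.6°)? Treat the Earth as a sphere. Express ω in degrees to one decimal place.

With standard parallel φ₀ = 24.6°, the equirectangular projection gives x = Rλ cos φ₀, y = Rφ, so h = 1 and k = cos 24.6° / cos φ.
At 43.6°: h = 1.000, k = 1.256; principal scales a = 1.256, b = 1.000.
sin(ω/2) = (a − b)/(a + b) = 0.2556/2.256 = 0.1133, so ω = 2 arcsin(0.1133) ≈ 13.0°.

13.0°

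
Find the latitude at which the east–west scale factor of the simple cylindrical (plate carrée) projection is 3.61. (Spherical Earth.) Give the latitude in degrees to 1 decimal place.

Plate carrée: h = 1, k = sec φ along parallels.
sec φ = 3.61  ⇒  cos φ = 0.2770  ⇒  φ ≈ 73.9°.

73.9°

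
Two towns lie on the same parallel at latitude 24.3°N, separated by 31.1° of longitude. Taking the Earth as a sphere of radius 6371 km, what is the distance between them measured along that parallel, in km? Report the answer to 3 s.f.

Arc length along a parallel = R cos φ · Δλ (with Δλ in radians).
= 6371 × cos 24.3° × (31.1° × π/180) = 6371 × 0.9114 × 0.5428 ≈ 3150 km.

3150 km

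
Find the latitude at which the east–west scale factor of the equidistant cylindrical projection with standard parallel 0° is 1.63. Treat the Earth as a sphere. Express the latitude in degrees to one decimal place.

Plate carrée: h = 1, k = sec φ along parallels.
sec φ = 1.63  ⇒  cos φ = 0.6135  ⇒  φ ≈ 52.2°.

52.2°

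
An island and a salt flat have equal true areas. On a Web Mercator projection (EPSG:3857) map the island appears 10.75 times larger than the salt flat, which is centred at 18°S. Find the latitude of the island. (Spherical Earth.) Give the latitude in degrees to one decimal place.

On Mercator, (apparent₁)/(apparent₂) = sec²φ₁ / sec²φ₂ when true areas are equal.
cos²φ₂ / cos²φ₁ = 10.75  ⇒  cos φ₁ = cos 18° / √10.75 = 0.9511/3.279 = 0.2901.
φ₁ = arccos(0.2901) ≈ 73.1°.

73.1°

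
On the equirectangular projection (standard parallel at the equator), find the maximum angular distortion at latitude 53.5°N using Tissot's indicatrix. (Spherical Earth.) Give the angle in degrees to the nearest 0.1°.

In the plate carrée (x = Rλ, y = Rφ), meridians are true-scale (h = 1) and parallels are stretched by k = sec φ.
At 53.5°: h = 1.000, k = 1.681; principal scales a = 1.681, b = 1.000.
sin(ω/2) = (a − b)/(a + b) = 0.6812/2.681 = 0.2541, so ω = 2 arcsin(0.2541) ≈ 29.4°.

29.4°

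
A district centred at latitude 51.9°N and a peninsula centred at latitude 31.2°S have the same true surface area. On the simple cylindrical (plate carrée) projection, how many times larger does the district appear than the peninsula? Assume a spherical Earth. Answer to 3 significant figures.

1.39

In the plate carrée (x = Rλ, y = Rφ), meridians are true-scale (h = 1) and parallels are stretched by k = sec φ.
Areal scale at 51.9°: h·k = 1.000 × 1.621 = 1.621.
Areal scale at 31.2°: h·k = 1.000 × 1.169 = 1.169.
Ratio = 1.621/1.169 ≈ 1.39.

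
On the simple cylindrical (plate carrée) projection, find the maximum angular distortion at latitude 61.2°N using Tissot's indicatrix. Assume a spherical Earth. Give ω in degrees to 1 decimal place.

40.9°

For the equirectangular projection with φ₀ = 0 (plate carrée), h = 1 along meridians and k = sec φ along parallels.
At 61.2°: h = 1.000, k = 2.076; principal scales a = 2.076, b = 1.000.
sin(ω/2) = (a − b)/(a + b) = 1.076/3.076 = 0.3498, so ω = 2 arcsin(0.3498) ≈ 40.9°.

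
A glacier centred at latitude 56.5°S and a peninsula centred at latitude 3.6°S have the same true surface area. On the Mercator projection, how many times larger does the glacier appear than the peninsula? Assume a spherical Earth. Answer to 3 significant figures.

Mercator areal scale is sec²φ.
At 56.5°: sec²(56.5°) = 1/0.5519² = 3.283.
At 3.6°: sec²(3.6°) = 1/0.9980² = 1.004.
Ratio = 3.283/1.004 = cos²(3.6°)/cos²(56.5°) ≈ 3.27.

3.27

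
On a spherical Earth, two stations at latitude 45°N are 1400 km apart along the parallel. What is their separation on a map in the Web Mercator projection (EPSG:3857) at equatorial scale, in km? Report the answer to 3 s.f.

For Mercator, h = k = sec φ (a conformal cylindrical projection has a single point scale, 1/cos φ).
Along the parallel, k = sec 45° = 1/0.7071 = 1.414.
Map distance = 1400 × 1.414 ≈ 1980 km.

1980 km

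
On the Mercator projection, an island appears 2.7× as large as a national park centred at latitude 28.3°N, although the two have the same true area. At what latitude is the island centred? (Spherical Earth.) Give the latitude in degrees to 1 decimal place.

57.6°

On Mercator, (apparent₁)/(apparent₂) = sec²φ₁ / sec²φ₂ when true areas are equal.
cos²φ₂ / cos²φ₁ = 2.7  ⇒  cos φ₁ = cos 28.3° / √2.7 = 0.8805/1.643 = 0.5358.
φ₁ = arccos(0.5358) ≈ 57.6°.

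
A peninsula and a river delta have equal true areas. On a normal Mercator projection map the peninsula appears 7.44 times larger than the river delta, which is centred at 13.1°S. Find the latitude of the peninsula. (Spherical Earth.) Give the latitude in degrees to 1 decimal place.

69.1°

For equal true areas on Mercator, apparent areas scale as sec²φ, so the ratio is cos²φ₂ / cos²φ₁.
cos²φ₂ / cos²φ₁ = 7.44  ⇒  cos φ₁ = cos 13.1° / √7.44 = 0.9740/2.728 = 0.3571.
φ₁ = arccos(0.3571) ≈ 69.1°.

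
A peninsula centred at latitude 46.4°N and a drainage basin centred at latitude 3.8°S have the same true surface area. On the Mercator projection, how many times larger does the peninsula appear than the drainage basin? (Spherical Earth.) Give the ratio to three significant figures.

On Mercator, area is exaggerated by sec²φ = 1/cos²φ.
At 46.4°: sec²(46.4°) = 1/0.6896² = 2.103.
At 3.8°: sec²(3.8°) = 1/0.9978² = 1.004.
Ratio = 2.103/1.004 = cos²(3.8°)/cos²(46.4°) ≈ 2.09.

2.09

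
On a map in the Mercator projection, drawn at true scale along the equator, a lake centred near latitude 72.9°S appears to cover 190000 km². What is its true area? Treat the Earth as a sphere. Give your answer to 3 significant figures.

16400 km²

Mercator is conformal, so the point scale is isotropic: h = k = sec φ = 1/cos φ.
Areal scale = k² = sec²φ = 1/cos²(72.9°) = 1/0.2940² = 11.57.
True area = apparent / (areal scale) = 190000 / 11.57 ≈ 16400 km².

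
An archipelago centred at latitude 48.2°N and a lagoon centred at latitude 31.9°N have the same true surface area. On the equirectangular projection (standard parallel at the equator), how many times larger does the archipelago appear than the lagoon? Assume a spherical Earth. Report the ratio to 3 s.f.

1.27

In the plate carrée (x = Rλ, y = Rφ), meridians are true-scale (h = 1) and parallels are stretched by k = sec φ.
Areal scale at 48.2°: h·k = 1.000 × 1.500 = 1.500.
Areal scale at 31.9°: h·k = 1.000 × 1.178 = 1.178.
Ratio = 1.500/1.178 ≈ 1.27.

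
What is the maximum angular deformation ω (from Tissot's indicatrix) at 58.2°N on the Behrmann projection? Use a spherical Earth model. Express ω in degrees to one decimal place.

54.7°

Behrmann is a cylindrical equal-area projection with standard parallels at ±30°. For cylindrical equal-area with standard parallel φ₀, h = cos φ / cos φ₀ and k = cos φ₀ / cos φ, so h·k = 1.
At 58.2°: h = 0.6085, k = 1.643; principal scales a = 1.643, b = 0.6085.
sin(ω/2) = (a − b)/(a + b) = 1.035/2.252 = 0.4596, so ω = 2 arcsin(0.4596) ≈ 54.7°.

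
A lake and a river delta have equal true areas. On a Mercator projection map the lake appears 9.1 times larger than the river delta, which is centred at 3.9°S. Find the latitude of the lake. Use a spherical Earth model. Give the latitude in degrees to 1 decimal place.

For equal true areas on Mercator, apparent areas scale as sec²φ, so the ratio is cos²φ₂ / cos²φ₁.
cos²φ₂ / cos²φ₁ = 9.1  ⇒  cos φ₁ = cos 3.9° / √9.1 = 0.9977/3.017 = 0.3307.
φ₁ = arccos(0.3307) ≈ 70.7°.

70.7°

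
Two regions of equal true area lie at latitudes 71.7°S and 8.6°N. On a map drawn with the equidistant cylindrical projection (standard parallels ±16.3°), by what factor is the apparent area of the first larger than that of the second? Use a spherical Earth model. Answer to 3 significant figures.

3.15

In the equirectangular projection with standard parallel φ₀ = 16.3° (x = Rλ cos φ₀, y = Rφ), meridians are true-scale (h = 1) and the parallel scale is k = cos φ₀ / cos φ.
Areal scale at 71.7°: h·k = 1.000 × 3.057 = 3.057.
Areal scale at 8.6°: h·k = 1.000 × 0.9707 = 0.9707.
Ratio = 3.057/0.9707 ≈ 3.15.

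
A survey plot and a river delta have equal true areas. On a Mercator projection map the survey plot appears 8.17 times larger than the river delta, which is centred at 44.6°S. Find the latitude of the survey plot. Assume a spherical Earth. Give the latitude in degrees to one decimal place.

Mercator areal scale is sec²φ, so apparent-area ratio = sec²φ₁ / sec²φ₂ = cos²φ₂ / cos²φ₁.
cos²φ₂ / cos²φ₁ = 8.17  ⇒  cos φ₁ = cos 44.6° / √8.17 = 0.7120/2.858 = 0.2491.
φ₁ = arccos(0.2491) ≈ 75.6°.

75.6°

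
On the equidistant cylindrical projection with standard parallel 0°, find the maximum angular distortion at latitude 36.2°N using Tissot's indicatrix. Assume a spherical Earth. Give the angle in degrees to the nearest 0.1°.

In the plate carrée (x = Rλ, y = Rφ), meridians are true-scale (h = 1) and parallels are stretched by k = sec φ.
At 36.2°: h = 1.000, k = 1.239; principal scales a = 1.239, b = 1.000.
sin(ω/2) = (a − b)/(a + b) = 0.2392/2.239 = 0.1068, so ω = 2 arcsin(0.1068) ≈ 12.3°.

12.3°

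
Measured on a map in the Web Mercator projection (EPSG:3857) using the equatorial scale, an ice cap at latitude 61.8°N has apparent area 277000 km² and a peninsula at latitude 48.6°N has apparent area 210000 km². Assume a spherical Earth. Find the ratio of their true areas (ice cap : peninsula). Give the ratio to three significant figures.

0.674

On Mercator the areal scale is sec²φ, so true area = apparent × cos²φ.
True area of ice cap: 277000 × cos²(61.8°) = 277000 × 0.2233 = 61860 km².
True area of peninsula: 210000 × cos²(48.6°) = 210000 × 0.4373 = 91840 km².
Ratio = 61860 / 91840 ≈ 0.674.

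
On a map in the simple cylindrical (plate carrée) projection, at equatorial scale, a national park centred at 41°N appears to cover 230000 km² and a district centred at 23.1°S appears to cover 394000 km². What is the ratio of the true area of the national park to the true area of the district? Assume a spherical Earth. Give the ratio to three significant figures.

0.479

Plate carrée has h = 1 and k = sec φ, giving areal scale sec φ; true area = (apparent area) · cos φ.
True area of national park: 230000 × cos(41°) = 230000 × 0.7547 = 173600 km².
True area of district: 394000 × cos(23.1°) = 394000 × 0.9198 = 362400 km².
Ratio = 173600 / 362400 ≈ 0.479.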